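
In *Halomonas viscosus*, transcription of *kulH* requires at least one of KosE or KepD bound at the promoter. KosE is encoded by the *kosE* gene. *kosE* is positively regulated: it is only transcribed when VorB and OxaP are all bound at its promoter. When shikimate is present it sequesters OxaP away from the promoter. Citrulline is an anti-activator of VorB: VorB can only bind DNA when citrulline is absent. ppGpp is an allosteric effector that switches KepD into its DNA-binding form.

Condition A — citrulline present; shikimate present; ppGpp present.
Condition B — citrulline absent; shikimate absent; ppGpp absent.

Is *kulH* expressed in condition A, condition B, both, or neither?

both

Condition A:
Citrulline is present, so VorB is inactive.
Shikimate is present, so OxaP is inactive.
Required activator VorB is absent, so *kosE* is not transcribed.
So KosE is not produced.
ppGpp is present, so KepD is active.
Activator KepD is present, so *kulH* is transcribed.
→ *kulH* is ON in A.
Condition B:
Citrulline is absent, so VorB is active.
Shikimate is absent, so OxaP is active.
No repressor is bound and VorB and OxaP are active, so *kosE* is transcribed.
So KosE is produced and active.
ppGpp is absent, so KepD is inactive.
Activator KosE is present, so *kulH* is transcribed.
→ *kulH* is ON in B.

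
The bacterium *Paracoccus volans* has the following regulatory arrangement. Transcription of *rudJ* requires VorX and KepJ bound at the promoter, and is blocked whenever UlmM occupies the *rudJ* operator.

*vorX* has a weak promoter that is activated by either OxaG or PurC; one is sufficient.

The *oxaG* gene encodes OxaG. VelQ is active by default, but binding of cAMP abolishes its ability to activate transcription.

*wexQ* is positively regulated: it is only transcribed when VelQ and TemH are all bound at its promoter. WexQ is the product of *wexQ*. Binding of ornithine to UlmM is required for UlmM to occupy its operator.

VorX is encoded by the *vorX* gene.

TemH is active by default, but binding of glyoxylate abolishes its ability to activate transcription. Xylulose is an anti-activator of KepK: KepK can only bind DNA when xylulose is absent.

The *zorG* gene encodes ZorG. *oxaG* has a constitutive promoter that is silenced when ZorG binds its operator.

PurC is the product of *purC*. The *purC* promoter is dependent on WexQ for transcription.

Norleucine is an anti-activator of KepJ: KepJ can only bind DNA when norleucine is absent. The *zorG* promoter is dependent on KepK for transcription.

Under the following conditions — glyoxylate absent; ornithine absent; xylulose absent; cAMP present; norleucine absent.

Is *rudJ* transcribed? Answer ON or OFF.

OFF

Xylulose is absent, so KepK is active.
No repressor is bound and KepK is active, so *zorG* is transcribed.
So ZorG is produced and active.
With repressor ZorG bound, *oxaG* is not transcribed.
So OxaG is not produced.
cAMP is present, so VelQ is inactive.
Glyoxylate is absent, so TemH is active.
Required activator VelQ is absent, so *wexQ* is not transcribed.
So WexQ is not produced.
Required activator WexQ is absent, so *purC* is not transcribed.
So PurC is not produced.
No activator is available at the *vorX* promoter, so *vorX* is not transcribed.
So VorX is not produced.
Ornithine is absent, so UlmM is inactive.
Norleucine is absent, so KepJ is active.
Required activator VorX is absent, so *rudJ* is not transcribed.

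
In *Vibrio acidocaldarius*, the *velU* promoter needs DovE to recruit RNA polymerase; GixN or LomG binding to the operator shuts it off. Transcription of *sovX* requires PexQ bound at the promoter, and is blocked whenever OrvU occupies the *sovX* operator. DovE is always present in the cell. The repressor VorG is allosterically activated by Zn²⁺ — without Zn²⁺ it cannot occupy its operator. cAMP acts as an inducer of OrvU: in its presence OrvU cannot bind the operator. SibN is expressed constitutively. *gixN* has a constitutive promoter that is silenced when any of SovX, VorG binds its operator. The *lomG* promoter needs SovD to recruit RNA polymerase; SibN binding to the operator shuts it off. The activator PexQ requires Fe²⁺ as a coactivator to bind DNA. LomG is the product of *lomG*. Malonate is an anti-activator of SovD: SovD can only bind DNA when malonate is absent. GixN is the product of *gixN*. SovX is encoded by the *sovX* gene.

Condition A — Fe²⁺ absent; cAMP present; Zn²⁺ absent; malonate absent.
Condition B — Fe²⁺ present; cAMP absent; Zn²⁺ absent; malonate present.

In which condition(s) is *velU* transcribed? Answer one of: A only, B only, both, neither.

neither

Condition A:
Fe²⁺ is absent, so PexQ is inactive.
cAMP is present, so OrvU is inactive.
Required activator PexQ is absent, so *sovX* is not transcribed.
So SovX is not produced.
Zn²⁺ is absent, so VorG is inactive.
With no repressor bound, *gixN* is transcribed.
So GixN is produced and active.
DovE is produced constitutively and is active.
SibN is produced constitutively and is active.
Malonate is absent, so SovD is active.
With repressor SibN bound, *lomG* is not transcribed.
So LomG is not produced.
With repressor GixN bound, *velU* is not transcribed.
→ *velU* is OFF in A.
Condition B:
Fe²⁺ is present, so PexQ is active.
cAMP is absent, so OrvU is active.
With repressor OrvU bound, *sovX* is not transcribed.
So SovX is not produced.
Zn²⁺ is absent, so VorG is inactive.
With no repressor bound, *gixN* is transcribed.
So GixN is produced and active.
DovE is produced constitutively and is active.
SibN is produced constitutively and is active.
Malonate is present, so SovD is inactive.
With repressor SibN bound, *lomG* is not transcribed.
So LomG is not produced.
With repressor GixN bound, *velU* is not transcribed.
→ *velU* is OFF in B.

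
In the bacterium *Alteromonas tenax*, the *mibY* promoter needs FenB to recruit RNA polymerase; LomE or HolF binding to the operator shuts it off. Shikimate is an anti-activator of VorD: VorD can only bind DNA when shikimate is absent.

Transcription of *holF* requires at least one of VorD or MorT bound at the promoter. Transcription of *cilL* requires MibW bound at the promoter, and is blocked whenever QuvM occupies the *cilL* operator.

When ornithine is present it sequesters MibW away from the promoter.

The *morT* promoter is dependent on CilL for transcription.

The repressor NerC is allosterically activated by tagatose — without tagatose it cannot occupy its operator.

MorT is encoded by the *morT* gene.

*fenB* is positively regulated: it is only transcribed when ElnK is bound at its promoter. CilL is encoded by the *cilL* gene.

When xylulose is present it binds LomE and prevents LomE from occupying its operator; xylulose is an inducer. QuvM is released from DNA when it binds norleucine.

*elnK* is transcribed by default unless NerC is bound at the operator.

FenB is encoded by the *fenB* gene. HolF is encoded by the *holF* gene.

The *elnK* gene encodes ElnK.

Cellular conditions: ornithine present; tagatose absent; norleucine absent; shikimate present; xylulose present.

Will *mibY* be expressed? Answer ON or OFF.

Xylulose is present, so LomE is inactive.
Tagatose is absent, so NerC is inactive.
With no repressor bound, *elnK* is transcribed.
So ElnK is produced and active.
No repressor is bound and ElnK is active, so *fenB* is transcribed.
So FenB is produced and active.
Shikimate is present, so VorD is inactive.
Norleucine is absent, so QuvM is active.
Ornithine is present, so MibW is inactive.
With repressor QuvM bound, *cilL* is not transcribed.
So CilL is not produced.
Required activator CilL is absent, so *morT* is not transcribed.
So MorT is not produced.
No activator is available at the *holF* promoter, so *holF* is not transcribed.
So HolF is not produced.
No repressor is bound and FenB is active, so *mibY* is transcribed.

ON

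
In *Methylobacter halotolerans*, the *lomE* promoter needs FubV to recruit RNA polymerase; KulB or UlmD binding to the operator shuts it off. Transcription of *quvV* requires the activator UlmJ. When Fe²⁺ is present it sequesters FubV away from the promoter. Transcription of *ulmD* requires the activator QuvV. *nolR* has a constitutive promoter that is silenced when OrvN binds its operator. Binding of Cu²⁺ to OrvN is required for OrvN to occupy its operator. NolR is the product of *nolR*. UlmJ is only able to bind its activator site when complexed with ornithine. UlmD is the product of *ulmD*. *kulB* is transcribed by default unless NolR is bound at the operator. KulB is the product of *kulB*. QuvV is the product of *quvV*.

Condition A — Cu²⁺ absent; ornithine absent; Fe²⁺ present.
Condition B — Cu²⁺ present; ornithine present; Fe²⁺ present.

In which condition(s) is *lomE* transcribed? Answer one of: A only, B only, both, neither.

neither

Condition A:
Cu²⁺ is absent, so OrvN is inactive.
With no repressor bound, *nolR* is transcribed.
So NolR is produced and active.
With repressor NolR bound, *kulB* is not transcribed.
So KulB is not produced.
Ornithine is absent, so UlmJ is inactive.
Required activator UlmJ is absent, so *quvV* is not transcribed.
So QuvV is not produced.
Required activator QuvV is absent, so *ulmD* is not transcribed.
So UlmD is not produced.
Fe²⁺ is present, so FubV is inactive.
Required activator FubV is absent, so *lomE* is not transcribed.
→ *lomE* is OFF in A.
Condition B:
Cu²⁺ is present, so OrvN is active.
With repressor OrvN bound, *nolR* is not transcribed.
So NolR is not produced.
With no repressor bound, *kulB* is transcribed.
So KulB is produced and active.
Ornithine is present, so UlmJ is active.
No repressor is bound and UlmJ is active, so *quvV* is transcribed.
So QuvV is produced and active.
No repressor is bound and QuvV is active, so *ulmD* is transcribed.
So UlmD is produced and active.
Fe²⁺ is present, so FubV is inactive.
With repressor KulB bound, *lomE* is not transcribed.
→ *lomE* is OFF in B.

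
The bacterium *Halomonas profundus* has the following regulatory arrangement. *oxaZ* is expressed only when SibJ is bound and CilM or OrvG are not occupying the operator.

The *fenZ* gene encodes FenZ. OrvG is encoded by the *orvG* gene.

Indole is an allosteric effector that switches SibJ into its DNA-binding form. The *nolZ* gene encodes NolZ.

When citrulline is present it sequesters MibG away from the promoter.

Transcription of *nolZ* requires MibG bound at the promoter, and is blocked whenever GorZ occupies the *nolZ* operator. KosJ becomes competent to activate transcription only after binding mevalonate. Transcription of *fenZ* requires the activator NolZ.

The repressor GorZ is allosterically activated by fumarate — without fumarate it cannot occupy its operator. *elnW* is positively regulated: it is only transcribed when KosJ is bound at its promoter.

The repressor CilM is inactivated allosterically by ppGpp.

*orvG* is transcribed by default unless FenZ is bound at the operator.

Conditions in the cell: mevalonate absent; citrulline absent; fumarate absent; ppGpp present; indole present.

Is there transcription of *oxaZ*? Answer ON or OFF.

ON

ppGpp is present, so CilM is inactive.
Indole is present, so SibJ is active.
Citrulline is absent, so MibG is active.
Fumarate is absent, so GorZ is inactive.
No repressor is bound and MibG is active, so *nolZ* is transcribed.
So NolZ is produced and active.
No repressor is bound and NolZ is active, so *fenZ* is transcribed.
So FenZ is produced and active.
With repressor FenZ bound, *orvG* is not transcribed.
So OrvG is not produced.
No repressor is bound and SibJ is active, so *oxaZ* is transcribed.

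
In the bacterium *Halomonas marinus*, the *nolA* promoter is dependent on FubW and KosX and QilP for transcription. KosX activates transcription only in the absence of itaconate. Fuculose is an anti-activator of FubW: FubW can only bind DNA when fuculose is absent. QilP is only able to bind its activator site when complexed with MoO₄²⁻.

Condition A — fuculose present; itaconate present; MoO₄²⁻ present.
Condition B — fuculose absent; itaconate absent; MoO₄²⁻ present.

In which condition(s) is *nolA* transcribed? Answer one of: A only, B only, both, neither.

Condition A:
Fuculose is present, so FubW is inactive.
Itaconate is present, so KosX is inactive.
MoO₄²⁻ is present, so QilP is active.
Required activator FubW is absent, so *nolA* is not transcribed.
→ *nolA* is OFF in A.
Condition B:
Fuculose is absent, so FubW is active.
Itaconate is absent, so KosX is active.
MoO₄²⁻ is present, so QilP is active.
No repressor is bound and FubW and KosX and QilP are active, so *nolA* is transcribed.
→ *nolA* is ON in B.

B only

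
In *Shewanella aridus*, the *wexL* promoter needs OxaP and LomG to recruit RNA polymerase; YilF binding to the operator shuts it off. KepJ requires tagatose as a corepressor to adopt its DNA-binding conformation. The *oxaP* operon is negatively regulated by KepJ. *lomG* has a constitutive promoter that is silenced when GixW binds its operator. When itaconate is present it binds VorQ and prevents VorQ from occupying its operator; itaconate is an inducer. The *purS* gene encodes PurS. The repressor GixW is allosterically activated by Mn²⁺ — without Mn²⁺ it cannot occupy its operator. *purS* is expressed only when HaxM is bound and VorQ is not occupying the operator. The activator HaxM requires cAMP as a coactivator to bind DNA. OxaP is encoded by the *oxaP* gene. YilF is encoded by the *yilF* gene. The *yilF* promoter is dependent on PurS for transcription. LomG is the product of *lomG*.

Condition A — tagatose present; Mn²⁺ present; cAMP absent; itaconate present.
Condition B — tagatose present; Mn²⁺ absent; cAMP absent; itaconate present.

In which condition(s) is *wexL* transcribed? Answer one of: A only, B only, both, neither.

neither

Condition A:
Tagatose is present, so KepJ is active.
With repressor KepJ bound, *oxaP* is not transcribed.
So OxaP is not produced.
Mn²⁺ is present, so GixW is active.
With repressor GixW bound, *lomG* is not transcribed.
So LomG is not produced.
cAMP is absent, so HaxM is inactive.
Itaconate is present, so VorQ is inactive.
Required activator HaxM is absent, so *purS* is not transcribed.
So PurS is not produced.
Required activator PurS is absent, so *yilF* is not transcribed.
So YilF is not produced.
Required activator OxaP is absent, so *wexL* is not transcribed.
→ *wexL* is OFF in A.
Condition B:
Tagatose is present, so KepJ is active.
With repressor KepJ bound, *oxaP* is not transcribed.
So OxaP is not produced.
Mn²⁺ is absent, so GixW is inactive.
With no repressor bound, *lomG* is transcribed.
So LomG is produced and active.
cAMP is absent, so HaxM is inactive.
Itaconate is present, so VorQ is inactive.
Required activator HaxM is absent, so *purS* is not transcribed.
So PurS is not produced.
Required activator PurS is absent, so *yilF* is not transcribed.
So YilF is not produced.
Required activator OxaP is absent, so *wexL* is not transcribed.
→ *wexL* is OFF in B.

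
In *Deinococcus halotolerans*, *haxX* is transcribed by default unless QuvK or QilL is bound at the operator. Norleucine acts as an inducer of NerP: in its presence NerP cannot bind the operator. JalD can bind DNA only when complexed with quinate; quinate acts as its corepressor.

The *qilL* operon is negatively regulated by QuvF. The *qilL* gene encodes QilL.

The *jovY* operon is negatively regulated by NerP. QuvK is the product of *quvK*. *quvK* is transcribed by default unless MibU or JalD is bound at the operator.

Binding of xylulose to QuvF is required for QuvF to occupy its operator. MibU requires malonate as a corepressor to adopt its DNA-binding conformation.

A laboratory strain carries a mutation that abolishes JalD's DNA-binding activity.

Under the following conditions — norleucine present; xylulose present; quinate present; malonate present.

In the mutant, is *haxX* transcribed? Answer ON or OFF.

Malonate is present, so MibU is active.
JalD is non-functional in this strain, so it has no effect.
With repressor MibU bound, *quvK* is not transcribed.
So QuvK is not produced.
Xylulose is present, so QuvF is active.
With repressor QuvF bound, *qilL* is not transcribed.
So QilL is not produced.
With no repressor bound, *haxX* is transcribed.

ON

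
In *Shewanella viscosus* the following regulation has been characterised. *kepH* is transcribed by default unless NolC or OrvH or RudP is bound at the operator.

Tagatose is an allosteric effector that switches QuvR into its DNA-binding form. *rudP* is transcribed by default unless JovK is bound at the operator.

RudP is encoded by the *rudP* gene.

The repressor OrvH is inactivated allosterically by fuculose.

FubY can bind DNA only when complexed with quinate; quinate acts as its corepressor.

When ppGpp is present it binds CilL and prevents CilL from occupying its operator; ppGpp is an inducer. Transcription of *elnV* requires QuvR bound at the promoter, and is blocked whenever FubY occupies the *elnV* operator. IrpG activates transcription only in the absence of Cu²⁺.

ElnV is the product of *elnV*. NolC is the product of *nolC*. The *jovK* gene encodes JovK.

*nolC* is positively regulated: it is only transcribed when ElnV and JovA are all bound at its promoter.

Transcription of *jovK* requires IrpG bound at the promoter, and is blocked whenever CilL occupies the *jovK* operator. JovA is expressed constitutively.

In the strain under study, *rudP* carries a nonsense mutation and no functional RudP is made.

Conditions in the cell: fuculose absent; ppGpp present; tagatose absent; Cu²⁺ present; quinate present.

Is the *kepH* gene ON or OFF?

OFF

Tagatose is absent, so QuvR is inactive.
Quinate is present, so FubY is active.
With repressor FubY bound, *elnV* is not transcribed.
So ElnV is not produced.
JovA is produced constitutively and is active.
Required activator ElnV is absent, so *nolC* is not transcribed.
So NolC is not produced.
Fuculose is absent, so OrvH is active.
RudP is non-functional in this strain, so it has no effect.
With repressor OrvH bound, *kepH* is not transcribed.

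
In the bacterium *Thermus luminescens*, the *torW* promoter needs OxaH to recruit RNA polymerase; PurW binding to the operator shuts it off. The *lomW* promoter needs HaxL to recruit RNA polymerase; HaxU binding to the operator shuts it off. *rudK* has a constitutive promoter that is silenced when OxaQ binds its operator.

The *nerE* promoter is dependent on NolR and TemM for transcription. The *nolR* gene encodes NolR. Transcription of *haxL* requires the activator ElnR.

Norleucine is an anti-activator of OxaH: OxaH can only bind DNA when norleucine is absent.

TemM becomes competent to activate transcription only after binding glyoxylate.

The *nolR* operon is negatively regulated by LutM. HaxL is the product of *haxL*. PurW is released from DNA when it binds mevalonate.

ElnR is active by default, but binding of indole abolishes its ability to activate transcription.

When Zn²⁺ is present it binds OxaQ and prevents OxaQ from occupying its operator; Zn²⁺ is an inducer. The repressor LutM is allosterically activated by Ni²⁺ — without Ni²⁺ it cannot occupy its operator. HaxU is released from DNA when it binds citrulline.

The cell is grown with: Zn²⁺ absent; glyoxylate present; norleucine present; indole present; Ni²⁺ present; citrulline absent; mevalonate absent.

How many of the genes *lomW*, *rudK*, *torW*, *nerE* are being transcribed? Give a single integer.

Indole is present, so ElnR is inactive.
Required activator ElnR is absent, so *haxL* is not transcribed.
So HaxL is not produced.
Citrulline is absent, so HaxU is active.
With repressor HaxU bound, *lomW* is not transcribed.
→ *lomW* is OFF.
Zn²⁺ is absent, so OxaQ is active.
With repressor OxaQ bound, *rudK* is not transcribed.
→ *rudK* is OFF.
Norleucine is present, so OxaH is inactive.
Mevalonate is absent, so PurW is active.
With repressor PurW bound, *torW* is not transcribed.
→ *torW* is OFF.
Ni²⁺ is present, so LutM is active.
With repressor LutM bound, *nolR* is not transcribed.
So NolR is not produced.
Glyoxylate is present, so TemM is active.
Required activator NolR is absent, so *nerE* is not transcribed.
→ *nerE* is OFF.
0 of the 4 genes are transcribed.

0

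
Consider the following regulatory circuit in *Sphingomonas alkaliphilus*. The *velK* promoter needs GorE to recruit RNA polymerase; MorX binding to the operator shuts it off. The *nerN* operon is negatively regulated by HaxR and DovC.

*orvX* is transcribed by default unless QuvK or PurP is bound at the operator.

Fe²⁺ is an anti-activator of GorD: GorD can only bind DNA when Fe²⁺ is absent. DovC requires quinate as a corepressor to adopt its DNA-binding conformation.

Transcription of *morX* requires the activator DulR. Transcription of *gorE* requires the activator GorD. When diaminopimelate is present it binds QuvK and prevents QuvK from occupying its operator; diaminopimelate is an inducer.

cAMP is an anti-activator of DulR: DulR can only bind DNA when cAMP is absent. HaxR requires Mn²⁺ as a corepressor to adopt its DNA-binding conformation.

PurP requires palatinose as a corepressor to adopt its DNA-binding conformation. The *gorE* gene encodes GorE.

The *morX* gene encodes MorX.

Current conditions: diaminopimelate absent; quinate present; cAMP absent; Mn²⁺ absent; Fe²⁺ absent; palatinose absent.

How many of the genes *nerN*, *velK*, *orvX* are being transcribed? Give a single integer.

Mn²⁺ is absent, so HaxR is inactive.
Quinate is present, so DovC is active.
With repressor DovC bound, *nerN* is not transcribed.
→ *nerN* is OFF.
Fe²⁺ is absent, so GorD is active.
No repressor is bound and GorD is active, so *gorE* is transcribed.
So GorE is produced and active.
cAMP is absent, so DulR is active.
No repressor is bound and DulR is active, so *morX* is transcribed.
So MorX is produced and active.
With repressor MorX bound, *velK* is not transcribed.
→ *velK* is OFF.
Diaminopimelate is absent, so QuvK is active.
Palatinose is absent, so PurP is inactive.
With repressor QuvK bound, *orvX* is not transcribed.
→ *orvX* is OFF.
0 of the 3 genes are transcribed.

0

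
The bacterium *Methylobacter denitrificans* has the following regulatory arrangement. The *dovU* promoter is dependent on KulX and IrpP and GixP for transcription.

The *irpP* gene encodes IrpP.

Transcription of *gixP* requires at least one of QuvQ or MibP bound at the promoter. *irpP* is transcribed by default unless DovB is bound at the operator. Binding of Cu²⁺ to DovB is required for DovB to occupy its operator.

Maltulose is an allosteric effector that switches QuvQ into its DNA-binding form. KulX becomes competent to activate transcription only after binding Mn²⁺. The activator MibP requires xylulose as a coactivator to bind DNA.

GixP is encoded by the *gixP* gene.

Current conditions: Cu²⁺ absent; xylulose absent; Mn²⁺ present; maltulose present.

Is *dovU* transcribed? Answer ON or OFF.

ON

Mn²⁺ is present, so KulX is active.
Cu²⁺ is absent, so DovB is inactive.
With no repressor bound, *irpP* is transcribed.
So IrpP is produced and active.
Maltulose is present, so QuvQ is active.
Xylulose is absent, so MibP is inactive.
Activator QuvQ is present, so *gixP* is transcribed.
So GixP is produced and active.
No repressor is bound and KulX and IrpP and GixP are active, so *dovU* is transcribed.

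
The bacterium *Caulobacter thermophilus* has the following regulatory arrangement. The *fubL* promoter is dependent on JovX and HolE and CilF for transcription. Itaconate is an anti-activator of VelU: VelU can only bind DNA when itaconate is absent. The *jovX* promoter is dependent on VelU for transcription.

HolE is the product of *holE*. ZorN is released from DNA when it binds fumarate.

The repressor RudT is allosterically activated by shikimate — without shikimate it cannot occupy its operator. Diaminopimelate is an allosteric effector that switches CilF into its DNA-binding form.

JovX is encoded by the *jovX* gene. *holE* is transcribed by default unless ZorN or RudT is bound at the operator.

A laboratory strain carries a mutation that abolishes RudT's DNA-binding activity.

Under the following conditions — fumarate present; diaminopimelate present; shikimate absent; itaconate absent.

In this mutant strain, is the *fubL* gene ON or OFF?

ON

Itaconate is absent, so VelU is active.
No repressor is bound and VelU is active, so *jovX* is transcribed.
So JovX is produced and active.
Fumarate is present, so ZorN is inactive.
RudT is non-functional in this strain, so it has no effect.
With no repressor bound, *holE* is transcribed.
So HolE is produced and active.
Diaminopimelate is present, so CilF is active.
No repressor is bound and JovX and HolE and CilF are active, so *fubL* is transcribed.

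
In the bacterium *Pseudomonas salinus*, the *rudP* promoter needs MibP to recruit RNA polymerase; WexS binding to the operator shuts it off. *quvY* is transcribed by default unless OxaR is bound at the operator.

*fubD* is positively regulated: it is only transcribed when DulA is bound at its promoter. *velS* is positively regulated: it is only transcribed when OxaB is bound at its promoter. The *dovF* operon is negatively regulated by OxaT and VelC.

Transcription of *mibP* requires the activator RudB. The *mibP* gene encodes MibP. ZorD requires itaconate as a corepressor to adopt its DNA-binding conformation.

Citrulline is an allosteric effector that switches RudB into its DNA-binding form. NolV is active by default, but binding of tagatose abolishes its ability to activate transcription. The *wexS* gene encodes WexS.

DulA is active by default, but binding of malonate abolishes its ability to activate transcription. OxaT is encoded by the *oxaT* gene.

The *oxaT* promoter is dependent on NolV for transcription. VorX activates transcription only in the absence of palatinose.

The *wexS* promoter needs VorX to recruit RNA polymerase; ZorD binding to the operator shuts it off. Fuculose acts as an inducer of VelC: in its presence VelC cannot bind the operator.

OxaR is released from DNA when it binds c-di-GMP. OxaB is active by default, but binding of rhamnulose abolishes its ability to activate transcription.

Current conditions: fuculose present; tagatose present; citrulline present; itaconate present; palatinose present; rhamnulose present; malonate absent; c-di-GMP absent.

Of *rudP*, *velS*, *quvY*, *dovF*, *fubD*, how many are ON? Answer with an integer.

Citrulline is present, so RudB is active.
No repressor is bound and RudB is active, so *mibP* is transcribed.
So MibP is produced and active.
Palatinose is present, so VorX is inactive.
Itaconate is present, so ZorD is active.
With repressor ZorD bound, *wexS* is not transcribed.
So WexS is not produced.
No repressor is bound and MibP is active, so *rudP* is transcribed.
→ *rudP* is ON.
Rhamnulose is present, so OxaB is inactive.
Required activator OxaB is absent, so *velS* is not transcribed.
→ *velS* is OFF.
c-di-GMP is absent, so OxaR is active.
With repressor OxaR bound, *quvY* is not transcribed.
→ *quvY* is OFF.
Tagatose is present, so NolV is inactive.
Required activator NolV is absent, so *oxaT* is not transcribed.
So OxaT is not produced.
Fuculose is present, so VelC is inactive.
With no repressor bound, *dovF* is transcribed.
→ *dovF* is ON.
Malonate is absent, so DulA is active.
No repressor is bound and DulA is active, so *fubD* is transcribed.
→ *fubD* is ON.
3 of the 5 genes are transcribed.

3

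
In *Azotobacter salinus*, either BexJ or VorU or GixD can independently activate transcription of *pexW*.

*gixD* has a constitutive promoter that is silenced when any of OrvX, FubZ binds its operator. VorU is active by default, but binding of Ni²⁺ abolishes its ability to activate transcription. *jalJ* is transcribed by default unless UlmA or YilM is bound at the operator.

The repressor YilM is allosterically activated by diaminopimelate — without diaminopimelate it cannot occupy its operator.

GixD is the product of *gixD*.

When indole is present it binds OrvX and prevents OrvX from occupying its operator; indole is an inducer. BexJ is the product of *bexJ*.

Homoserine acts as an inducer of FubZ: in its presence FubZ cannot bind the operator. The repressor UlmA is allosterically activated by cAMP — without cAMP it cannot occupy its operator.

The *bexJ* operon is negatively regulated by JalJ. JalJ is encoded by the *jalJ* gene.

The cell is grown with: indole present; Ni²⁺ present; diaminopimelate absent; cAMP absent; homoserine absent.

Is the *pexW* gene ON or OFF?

cAMP is absent, so UlmA is inactive.
Diaminopimelate is absent, so YilM is inactive.
With no repressor bound, *jalJ* is transcribed.
So JalJ is produced and active.
With repressor JalJ bound, *bexJ* is not transcribed.
So BexJ is not produced.
Ni²⁺ is present, so VorU is inactive.
Indole is present, so OrvX is inactive.
Homoserine is absent, so FubZ is active.
With repressor FubZ bound, *gixD* is not transcribed.
So GixD is not produced.
No activator is available at the *pexW* promoter, so *pexW* is not transcribed.

OFF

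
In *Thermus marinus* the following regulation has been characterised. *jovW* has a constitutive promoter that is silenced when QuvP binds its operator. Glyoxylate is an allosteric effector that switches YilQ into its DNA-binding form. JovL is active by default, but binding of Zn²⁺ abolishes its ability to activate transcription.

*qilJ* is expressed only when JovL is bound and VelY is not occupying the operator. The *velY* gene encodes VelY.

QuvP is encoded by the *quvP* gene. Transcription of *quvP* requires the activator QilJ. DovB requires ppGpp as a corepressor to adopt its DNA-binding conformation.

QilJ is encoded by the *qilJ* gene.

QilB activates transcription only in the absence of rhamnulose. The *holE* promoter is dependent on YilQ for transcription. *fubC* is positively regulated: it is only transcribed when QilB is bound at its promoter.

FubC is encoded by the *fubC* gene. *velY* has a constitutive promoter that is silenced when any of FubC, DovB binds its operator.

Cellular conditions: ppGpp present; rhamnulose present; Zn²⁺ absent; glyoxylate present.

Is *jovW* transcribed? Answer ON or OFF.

Rhamnulose is present, so QilB is inactive.
Required activator QilB is absent, so *fubC* is not transcribed.
So FubC is not produced.
ppGpp is present, so DovB is active.
With repressor DovB bound, *velY* is not transcribed.
So VelY is not produced.
Zn²⁺ is absent, so JovL is active.
No repressor is bound and JovL is active, so *qilJ* is transcribed.
So QilJ is produced and active.
No repressor is bound and QilJ is active, so *quvP* is transcribed.
So QuvP is produced and active.
With repressor QuvP bound, *jovW* is not transcribed.

OFF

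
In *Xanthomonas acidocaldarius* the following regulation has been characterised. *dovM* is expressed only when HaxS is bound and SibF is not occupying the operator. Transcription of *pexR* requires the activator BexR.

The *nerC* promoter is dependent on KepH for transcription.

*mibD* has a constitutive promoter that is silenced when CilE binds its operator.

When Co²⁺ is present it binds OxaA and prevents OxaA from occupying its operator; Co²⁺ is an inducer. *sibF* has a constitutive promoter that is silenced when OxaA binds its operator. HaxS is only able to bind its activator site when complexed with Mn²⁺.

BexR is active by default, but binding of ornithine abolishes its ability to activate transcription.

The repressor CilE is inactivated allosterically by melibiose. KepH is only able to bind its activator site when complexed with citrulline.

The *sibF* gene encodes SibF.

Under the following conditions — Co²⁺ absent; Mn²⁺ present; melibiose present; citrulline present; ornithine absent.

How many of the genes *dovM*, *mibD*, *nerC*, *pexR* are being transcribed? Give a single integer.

Mn²⁺ is present, so HaxS is active.
Co²⁺ is absent, so OxaA is active.
With repressor OxaA bound, *sibF* is not transcribed.
So SibF is not produced.
No repressor is bound and HaxS is active, so *dovM* is transcribed.
→ *dovM* is ON.
Melibiose is present, so CilE is inactive.
With no repressor bound, *mibD* is transcribed.
→ *mibD* is ON.
Citrulline is present, so KepH is active.
No repressor is bound and KepH is active, so *nerC* is transcribed.
→ *nerC* is ON.
Ornithine is absent, so BexR is active.
No repressor is bound and BexR is active, so *pexR* is transcribed.
→ *pexR* is ON.
4 of the 4 genes are transcribed.

4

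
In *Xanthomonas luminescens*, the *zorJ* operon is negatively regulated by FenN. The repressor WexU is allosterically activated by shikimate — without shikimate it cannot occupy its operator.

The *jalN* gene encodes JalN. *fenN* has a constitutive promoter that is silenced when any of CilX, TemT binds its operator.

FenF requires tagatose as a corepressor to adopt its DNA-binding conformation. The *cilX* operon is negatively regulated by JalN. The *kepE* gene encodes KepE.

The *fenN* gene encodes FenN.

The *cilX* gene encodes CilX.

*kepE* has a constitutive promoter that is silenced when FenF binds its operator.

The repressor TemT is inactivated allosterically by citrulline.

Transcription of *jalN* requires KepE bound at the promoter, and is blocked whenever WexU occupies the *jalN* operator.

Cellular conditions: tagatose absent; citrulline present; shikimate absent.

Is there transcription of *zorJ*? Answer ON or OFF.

OFF

Tagatose is absent, so FenF is inactive.
With no repressor bound, *kepE* is transcribed.
So KepE is produced and active.
Shikimate is absent, so WexU is inactive.
No repressor is bound and KepE is active, so *jalN* is transcribed.
So JalN is produced and active.
With repressor JalN bound, *cilX* is not transcribed.
So CilX is not produced.
Citrulline is present, so TemT is inactive.
With no repressor bound, *fenN* is transcribed.
So FenN is produced and active.
With repressor FenN bound, *zorJ* is not transcribed.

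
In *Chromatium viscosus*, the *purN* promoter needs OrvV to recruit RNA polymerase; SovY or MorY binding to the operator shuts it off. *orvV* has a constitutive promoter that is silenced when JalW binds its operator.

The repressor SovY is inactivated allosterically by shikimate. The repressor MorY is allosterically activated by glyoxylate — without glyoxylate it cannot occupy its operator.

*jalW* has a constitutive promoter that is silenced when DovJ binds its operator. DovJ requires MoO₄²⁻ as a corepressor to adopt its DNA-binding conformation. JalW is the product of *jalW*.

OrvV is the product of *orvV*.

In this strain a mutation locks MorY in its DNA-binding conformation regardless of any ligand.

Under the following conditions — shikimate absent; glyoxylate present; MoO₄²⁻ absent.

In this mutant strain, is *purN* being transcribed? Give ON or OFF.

Shikimate is absent, so SovY is active.
MorY is constitutively active in this strain.
MoO₄²⁻ is absent, so DovJ is inactive.
With no repressor bound, *jalW* is transcribed.
So JalW is produced and active.
With repressor JalW bound, *orvV* is not transcribed.
So OrvV is not produced.
With repressor SovY bound, *purN* is not transcribed.

OFF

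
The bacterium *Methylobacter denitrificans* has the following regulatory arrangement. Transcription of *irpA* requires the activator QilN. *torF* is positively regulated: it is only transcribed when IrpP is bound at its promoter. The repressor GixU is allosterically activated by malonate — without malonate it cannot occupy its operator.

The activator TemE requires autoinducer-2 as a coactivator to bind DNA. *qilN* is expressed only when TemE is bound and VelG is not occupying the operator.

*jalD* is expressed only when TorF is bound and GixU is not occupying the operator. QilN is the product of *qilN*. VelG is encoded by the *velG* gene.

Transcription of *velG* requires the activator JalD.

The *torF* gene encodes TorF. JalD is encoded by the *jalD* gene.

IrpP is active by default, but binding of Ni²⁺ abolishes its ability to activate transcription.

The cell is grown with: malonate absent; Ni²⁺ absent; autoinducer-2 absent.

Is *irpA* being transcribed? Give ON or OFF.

OFF

Ni²⁺ is absent, so IrpP is active.
No repressor is bound and IrpP is active, so *torF* is transcribed.
So TorF is produced and active.
Malonate is absent, so GixU is inactive.
No repressor is bound and TorF is active, so *jalD* is transcribed.
So JalD is produced and active.
No repressor is bound and JalD is active, so *velG* is transcribed.
So VelG is produced and active.
Autoinducer-2 is absent, so TemE is inactive.
With repressor VelG bound, *qilN* is not transcribed.
So QilN is not produced.
Required activator QilN is absent, so *irpA* is not transcribed.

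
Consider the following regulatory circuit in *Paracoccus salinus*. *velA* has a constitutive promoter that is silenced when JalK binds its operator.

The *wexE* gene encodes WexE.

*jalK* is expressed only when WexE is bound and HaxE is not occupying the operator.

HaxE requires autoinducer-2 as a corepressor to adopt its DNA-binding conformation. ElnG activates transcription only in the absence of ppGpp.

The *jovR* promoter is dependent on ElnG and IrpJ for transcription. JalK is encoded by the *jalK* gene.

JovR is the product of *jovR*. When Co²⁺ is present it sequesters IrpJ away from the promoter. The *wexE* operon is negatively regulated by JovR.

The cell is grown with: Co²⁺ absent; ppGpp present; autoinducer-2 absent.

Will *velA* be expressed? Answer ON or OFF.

ppGpp is present, so ElnG is inactive.
Co²⁺ is absent, so IrpJ is active.
Required activator ElnG is absent, so *jovR* is not transcribed.
So JovR is not produced.
With no repressor bound, *wexE* is transcribed.
So WexE is produced and active.
Autoinducer-2 is absent, so HaxE is inactive.
No repressor is bound and WexE is active, so *jalK* is transcribed.
So JalK is produced and active.
With repressor JalK bound, *velA* is not transcribed.

OFF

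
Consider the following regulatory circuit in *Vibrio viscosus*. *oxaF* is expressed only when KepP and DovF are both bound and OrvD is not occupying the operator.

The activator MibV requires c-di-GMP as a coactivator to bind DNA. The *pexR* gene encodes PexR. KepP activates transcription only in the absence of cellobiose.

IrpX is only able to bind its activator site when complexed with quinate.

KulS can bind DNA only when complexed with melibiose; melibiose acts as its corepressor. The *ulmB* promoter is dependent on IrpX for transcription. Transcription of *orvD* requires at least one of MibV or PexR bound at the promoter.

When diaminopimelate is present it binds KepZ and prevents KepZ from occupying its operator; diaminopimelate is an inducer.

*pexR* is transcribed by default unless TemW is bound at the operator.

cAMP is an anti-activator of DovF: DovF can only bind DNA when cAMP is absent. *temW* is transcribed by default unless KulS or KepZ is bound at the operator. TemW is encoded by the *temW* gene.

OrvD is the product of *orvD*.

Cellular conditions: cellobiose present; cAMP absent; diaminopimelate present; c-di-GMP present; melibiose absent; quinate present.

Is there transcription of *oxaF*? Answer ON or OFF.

OFF

c-di-GMP is present, so MibV is active.
Melibiose is absent, so KulS is inactive.
Diaminopimelate is present, so KepZ is inactive.
With no repressor bound, *temW* is transcribed.
So TemW is produced and active.
With repressor TemW bound, *pexR* is not transcribed.
So PexR is not produced.
Activator MibV is present, so *orvD* is transcribed.
So OrvD is produced and active.
Cellobiose is present, so KepP is inactive.
cAMP is absent, so DovF is active.
With repressor OrvD bound, *oxaF* is not transcribed.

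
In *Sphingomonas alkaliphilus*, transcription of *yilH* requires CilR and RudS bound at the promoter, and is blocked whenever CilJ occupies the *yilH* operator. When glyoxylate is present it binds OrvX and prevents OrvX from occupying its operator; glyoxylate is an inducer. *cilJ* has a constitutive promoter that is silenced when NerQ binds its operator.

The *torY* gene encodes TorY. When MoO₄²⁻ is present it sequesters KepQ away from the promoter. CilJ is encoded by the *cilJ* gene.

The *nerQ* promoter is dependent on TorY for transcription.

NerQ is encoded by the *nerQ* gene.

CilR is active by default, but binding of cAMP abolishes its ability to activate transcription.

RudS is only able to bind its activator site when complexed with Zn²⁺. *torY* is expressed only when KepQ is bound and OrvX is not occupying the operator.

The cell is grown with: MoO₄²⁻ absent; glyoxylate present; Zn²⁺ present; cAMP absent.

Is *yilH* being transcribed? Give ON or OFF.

ON

cAMP is absent, so CilR is active.
MoO₄²⁻ is absent, so KepQ is active.
Glyoxylate is present, so OrvX is inactive.
No repressor is bound and KepQ is active, so *torY* is transcribed.
So TorY is produced and active.
No repressor is bound and TorY is active, so *nerQ* is transcribed.
So NerQ is produced and active.
With repressor NerQ bound, *cilJ* is not transcribed.
So CilJ is not produced.
Zn²⁺ is present, so RudS is active.
No repressor is bound and CilR and RudS are active, so *yilH* is transcribed.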